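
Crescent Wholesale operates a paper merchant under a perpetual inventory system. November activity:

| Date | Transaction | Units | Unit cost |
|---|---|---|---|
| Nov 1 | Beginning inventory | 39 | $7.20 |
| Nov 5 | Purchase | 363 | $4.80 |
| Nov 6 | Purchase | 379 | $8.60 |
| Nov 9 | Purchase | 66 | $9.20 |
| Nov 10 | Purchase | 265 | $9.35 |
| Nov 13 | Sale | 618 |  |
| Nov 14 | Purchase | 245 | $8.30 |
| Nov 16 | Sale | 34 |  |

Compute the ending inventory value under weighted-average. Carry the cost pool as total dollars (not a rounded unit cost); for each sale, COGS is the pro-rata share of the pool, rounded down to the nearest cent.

After Nov 1: 39 on hand, pool $280.80 (≈ $7.2000 each)
After Nov 5: 402 on hand, pool $2,023.20 (≈ $5.0328 each)
After Nov 6: 781 on hand, pool $5,282.60 (≈ $6.7639 each)
After Nov 9: 847 on hand, pool $5,889.80 (≈ $6.9537 each)
After Nov 10: 1112 on hand, pool $8,367.55 (≈ $7.5248 each)
Nov 13, sell 618: 618/1112 × $8,367.55 → $4,650.31
After Nov 14: 739 on hand, pool $5,750.74 (≈ $7.7818 each)
Nov 16, sell 34: 34/739 × $5,750.74 → $264.58
Total COGS = $4,650.31 + $264.58 = $4,914.89
Ending inventory (cost pool remaining) = $5,486.16
Check: goods available $10,401.05 = COGS $4,914.89 + ending $5,486.16

Ending inventory = $5,486.16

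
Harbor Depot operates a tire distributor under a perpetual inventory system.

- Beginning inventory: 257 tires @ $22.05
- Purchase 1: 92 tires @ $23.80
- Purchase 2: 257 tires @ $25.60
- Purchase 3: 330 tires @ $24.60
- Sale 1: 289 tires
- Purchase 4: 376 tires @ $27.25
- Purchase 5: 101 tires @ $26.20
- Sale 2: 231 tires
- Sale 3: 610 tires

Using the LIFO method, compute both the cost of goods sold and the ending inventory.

COGS = $29,160.20; ending inventory = $6,285.65

Sale 1 (289) [LIFO — newest first]: 289 @ $24.60 = $7,109.40
Sale 2 (231) [LIFO — newest first]: 101 @ $26.20 + 130 @ $27.25 = $6,188.70
Sale 3 (610) [LIFO — newest first]: 246 @ $27.25 + 41 @ $24.60 + 257 @ $25.60 + 66 @ $23.80 = $15,862.10
Total COGS = $7,109.40 + $6,188.70 + $15,862.10 = $29,160.20
Ending inventory: 257 @ $22.05 + 26 @ $23.80 = $6,285.65
Check: goods available $35,445.85 = COGS $29,160.20 + ending $6,285.65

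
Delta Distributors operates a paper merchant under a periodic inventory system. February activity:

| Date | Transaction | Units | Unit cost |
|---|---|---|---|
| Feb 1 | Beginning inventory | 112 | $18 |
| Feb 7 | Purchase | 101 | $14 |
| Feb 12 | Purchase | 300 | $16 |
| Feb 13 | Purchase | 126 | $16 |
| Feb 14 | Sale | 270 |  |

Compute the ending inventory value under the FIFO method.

Feb 14, 270 sold [FIFO — oldest first]: 112 @ $18 + 101 @ $14 + 57 @ $16 = $4,342
Ending inventory: 243 @ $16 + 126 @ $16 = $5,904
Check: goods available $10,246 = COGS $4,342 + ending $5,904

Ending inventory = $5,904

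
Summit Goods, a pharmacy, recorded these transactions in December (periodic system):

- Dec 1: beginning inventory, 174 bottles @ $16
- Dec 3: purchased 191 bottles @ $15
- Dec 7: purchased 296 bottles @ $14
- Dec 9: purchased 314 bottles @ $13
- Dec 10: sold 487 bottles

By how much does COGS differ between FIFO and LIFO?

$853

FIFO COGS: 174 @ $16 + 191 @ $15 + 122 @ $14 = $7,357
LIFO COGS: 314 @ $13 + 173 @ $14 = $6,504
Difference = |$7,357 − $6,504| = $853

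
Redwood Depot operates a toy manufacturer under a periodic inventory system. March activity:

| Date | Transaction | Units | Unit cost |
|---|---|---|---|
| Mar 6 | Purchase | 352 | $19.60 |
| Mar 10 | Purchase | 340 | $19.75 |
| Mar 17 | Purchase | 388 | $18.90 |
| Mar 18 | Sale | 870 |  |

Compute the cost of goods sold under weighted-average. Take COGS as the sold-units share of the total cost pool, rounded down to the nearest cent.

Mar 18, sell 870: 870/1080 × $20,947.40 → $16,874.29
Ending inventory (cost pool remaining) = $4,073.11
Check: goods available $20,947.40 = COGS $16,874.29 + ending $4,073.11

COGS = $16,874.29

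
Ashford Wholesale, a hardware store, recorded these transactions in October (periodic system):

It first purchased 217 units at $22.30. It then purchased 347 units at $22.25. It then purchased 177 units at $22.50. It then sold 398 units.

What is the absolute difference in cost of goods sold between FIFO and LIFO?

FIFO COGS: 217 @ $22.30 + 181 @ $22.25 = $8,866.35
LIFO COGS: 177 @ $22.50 + 221 @ $22.25 = $8,899.75
Difference = |$8,866.35 − $8,899.75| = $33.40

$33.40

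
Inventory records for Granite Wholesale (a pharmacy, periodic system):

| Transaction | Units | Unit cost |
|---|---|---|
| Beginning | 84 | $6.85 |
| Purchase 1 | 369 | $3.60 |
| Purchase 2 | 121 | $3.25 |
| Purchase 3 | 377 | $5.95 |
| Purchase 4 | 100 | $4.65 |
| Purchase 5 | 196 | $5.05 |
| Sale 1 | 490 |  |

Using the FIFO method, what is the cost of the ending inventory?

Ending inventory = $3,970.95

Sale 1 (490) [FIFO — oldest first]: 84 @ $6.85 + 369 @ $3.60 + 37 @ $3.25 = $2,024.05
Ending inventory: 84 @ $3.25 + 377 @ $5.95 + 100 @ $4.65 + 196 @ $5.05 = $3,970.95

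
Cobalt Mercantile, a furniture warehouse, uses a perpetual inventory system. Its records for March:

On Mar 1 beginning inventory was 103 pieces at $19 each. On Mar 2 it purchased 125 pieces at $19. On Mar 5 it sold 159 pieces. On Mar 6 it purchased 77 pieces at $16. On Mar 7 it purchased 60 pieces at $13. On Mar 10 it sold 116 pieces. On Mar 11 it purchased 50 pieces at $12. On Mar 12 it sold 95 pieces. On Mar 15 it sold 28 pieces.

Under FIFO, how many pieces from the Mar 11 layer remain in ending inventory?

17

Mar 5, 159 sold [FIFO — oldest first]: 103 @ $19 + 56 @ $19 = $3,021
Mar 10, 116 sold [FIFO — oldest first]: 69 @ $19 + 47 @ $16 = $2,063
Mar 12, 95 sold [FIFO — oldest first]: 30 @ $16 + 60 @ $13 + 5 @ $12 = $1,320
Mar 15, 28 sold [FIFO — oldest first]: 28 @ $12 = $336
Total COGS = $3,021 + $2,063 + $1,320 + $336 = $6,740
Ending inventory: 17 @ $12 = $204
Check: goods available $6,944 = COGS $6,740 + ending $204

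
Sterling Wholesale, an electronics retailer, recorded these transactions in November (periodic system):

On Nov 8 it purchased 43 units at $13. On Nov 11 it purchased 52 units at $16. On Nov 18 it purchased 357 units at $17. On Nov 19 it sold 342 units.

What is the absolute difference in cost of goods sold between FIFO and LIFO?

$224

FIFO COGS: 43 @ $13 + 52 @ $16 + 247 @ $17 = $5,590
LIFO COGS: 342 @ $17 = $5,814
Difference = |$5,590 − $5,814| = $224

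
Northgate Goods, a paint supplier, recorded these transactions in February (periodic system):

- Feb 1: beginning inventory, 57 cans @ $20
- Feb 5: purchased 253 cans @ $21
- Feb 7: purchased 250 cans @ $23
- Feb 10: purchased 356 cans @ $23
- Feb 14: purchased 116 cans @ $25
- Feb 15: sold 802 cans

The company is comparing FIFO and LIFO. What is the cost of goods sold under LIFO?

COGS = $18,518

FIFO COGS: 57 @ $20 + 253 @ $21 + 250 @ $23 + 242 @ $23 = $17,769
LIFO COGS: 116 @ $25 + 356 @ $23 + 250 @ $23 + 80 @ $21 = $18,518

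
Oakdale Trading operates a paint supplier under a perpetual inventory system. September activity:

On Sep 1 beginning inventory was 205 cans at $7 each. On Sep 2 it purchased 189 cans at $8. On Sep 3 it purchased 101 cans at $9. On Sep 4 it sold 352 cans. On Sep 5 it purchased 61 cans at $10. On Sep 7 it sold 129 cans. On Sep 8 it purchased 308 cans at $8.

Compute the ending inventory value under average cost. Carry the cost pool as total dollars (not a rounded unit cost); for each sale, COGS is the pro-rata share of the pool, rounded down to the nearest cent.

Ending inventory = $3,097.81

After Sep 1: 205 on hand, pool $1,435.00 (≈ $7.0000 each)
After Sep 2: 394 on hand, pool $2,947.00 (≈ $7.4797 each)
After Sep 3: 495 on hand, pool $3,856.00 (≈ $7.7899 each)
Sep 4, sell 352: 352/495 × $3,856.00 → $2,742.04
After Sep 5: 204 on hand, pool $1,723.96 (≈ $8.4508 each)
Sep 7, sell 129: 129/204 × $1,723.96 → $1,090.15
After Sep 8: 383 on hand, pool $3,097.81 (≈ $8.0883 each)
Total COGS = $2,742.04 + $1,090.15 = $3,832.19
Ending inventory (cost pool remaining) = $3,097.81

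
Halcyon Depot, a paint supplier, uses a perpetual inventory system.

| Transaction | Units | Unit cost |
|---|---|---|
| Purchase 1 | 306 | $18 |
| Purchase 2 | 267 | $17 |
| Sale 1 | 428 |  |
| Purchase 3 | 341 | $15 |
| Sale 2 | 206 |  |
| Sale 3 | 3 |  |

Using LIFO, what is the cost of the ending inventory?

Sale 1 (428) [LIFO — newest first]: 267 @ $17 + 161 @ $18 = $7,437
Sale 2 (206) [LIFO — newest first]: 206 @ $15 = $3,090
Sale 3 (3) [LIFO — newest first]: 3 @ $15 = $45
Total COGS = $7,437 + $3,090 + $45 = $10,572
Ending inventory: 145 @ $18 + 132 @ $15 = $4,590
Check: goods available $15,162 = COGS $10,572 + ending $4,590

Ending inventory = $4,590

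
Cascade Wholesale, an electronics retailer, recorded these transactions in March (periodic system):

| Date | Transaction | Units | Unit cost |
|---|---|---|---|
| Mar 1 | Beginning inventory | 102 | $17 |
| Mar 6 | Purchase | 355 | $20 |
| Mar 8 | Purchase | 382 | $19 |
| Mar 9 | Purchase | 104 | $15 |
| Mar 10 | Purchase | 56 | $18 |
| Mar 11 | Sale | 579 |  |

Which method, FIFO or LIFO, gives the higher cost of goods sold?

FIFO

FIFO COGS: 102 @ $17 + 355 @ $20 + 122 @ $19 = $11,152
LIFO COGS: 56 @ $18 + 104 @ $15 + 382 @ $19 + 37 @ $20 = $10,566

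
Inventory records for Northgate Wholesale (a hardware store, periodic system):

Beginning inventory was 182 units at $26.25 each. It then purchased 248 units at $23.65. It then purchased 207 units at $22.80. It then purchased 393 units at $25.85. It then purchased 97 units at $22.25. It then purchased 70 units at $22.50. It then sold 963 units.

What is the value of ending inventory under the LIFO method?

Ending inventory = $6,007.30

Sale 1 (963) [LIFO — newest first]: 70 @ $22.50 + 97 @ $22.25 + 393 @ $25.85 + 207 @ $22.80 + 196 @ $23.65 = $23,247.30
Ending inventory: 182 @ $26.25 + 52 @ $23.65 = $6,007.30
Check: goods available $29,254.60 = COGS $23,247.30 + ending $6,007.30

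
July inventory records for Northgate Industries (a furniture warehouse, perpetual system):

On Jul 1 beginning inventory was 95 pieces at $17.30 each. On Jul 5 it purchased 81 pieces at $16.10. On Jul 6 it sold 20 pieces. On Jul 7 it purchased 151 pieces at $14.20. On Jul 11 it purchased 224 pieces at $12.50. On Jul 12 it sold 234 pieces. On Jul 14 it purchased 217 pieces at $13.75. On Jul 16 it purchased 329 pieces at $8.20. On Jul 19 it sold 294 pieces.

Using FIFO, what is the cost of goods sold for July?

Jul 6, 20 sold [FIFO — oldest first]: 20 @ $17.30 = $346.00
Jul 12, 234 sold [FIFO — oldest first]: 75 @ $17.30 + 81 @ $16.10 + 78 @ $14.20 = $3,709.20
Jul 19, 294 sold [FIFO — oldest first]: 73 @ $14.20 + 221 @ $12.50 = $3,799.10
Total COGS = $346.00 + $3,709.20 + $3,799.10 = $7,854.30
Ending inventory: 3 @ $12.50 + 217 @ $13.75 + 329 @ $8.20 = $5,719.05

COGS = $7,854.30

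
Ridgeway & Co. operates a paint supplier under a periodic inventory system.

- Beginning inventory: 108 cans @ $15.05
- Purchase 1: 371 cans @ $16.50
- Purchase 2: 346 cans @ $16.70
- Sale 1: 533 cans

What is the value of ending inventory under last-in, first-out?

Sale 1 (533) [LIFO — newest first]: 346 @ $16.70 + 187 @ $16.50 = $8,863.70
Ending inventory: 108 @ $15.05 + 184 @ $16.50 = $4,661.40
Check: goods available $13,525.10 = COGS $8,863.70 + ending $4,661.40

Ending inventory = $4,661.40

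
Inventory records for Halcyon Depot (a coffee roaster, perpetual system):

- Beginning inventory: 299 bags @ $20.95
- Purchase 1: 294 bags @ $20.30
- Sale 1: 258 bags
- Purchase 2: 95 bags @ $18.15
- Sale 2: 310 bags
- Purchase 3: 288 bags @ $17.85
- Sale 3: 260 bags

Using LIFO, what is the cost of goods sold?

COGS = $16,083.50

Sale 1 (258) [LIFO — newest first]: 258 @ $20.30 = $5,237.40
Sale 2 (310) [LIFO — newest first]: 95 @ $18.15 + 36 @ $20.30 + 179 @ $20.95 = $6,205.10
Sale 3 (260) [LIFO — newest first]: 260 @ $17.85 = $4,641.00
Total COGS = $5,237.40 + $6,205.10 + $4,641.00 = $16,083.50
Ending inventory: 120 @ $20.95 + 28 @ $17.85 = $3,013.80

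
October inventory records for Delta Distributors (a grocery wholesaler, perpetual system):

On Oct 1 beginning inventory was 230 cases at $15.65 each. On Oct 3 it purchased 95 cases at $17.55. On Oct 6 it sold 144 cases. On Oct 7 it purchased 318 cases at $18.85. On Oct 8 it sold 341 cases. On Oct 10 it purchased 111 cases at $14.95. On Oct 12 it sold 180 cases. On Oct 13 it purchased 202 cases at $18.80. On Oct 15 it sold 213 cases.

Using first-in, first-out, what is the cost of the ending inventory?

Oct 6, 144 sold [FIFO — oldest first]: 144 @ $15.65 = $2,253.60
Oct 8, 341 sold [FIFO — oldest first]: 86 @ $15.65 + 95 @ $17.55 + 160 @ $18.85 = $6,029.15
Oct 12, 180 sold [FIFO — oldest first]: 158 @ $18.85 + 22 @ $14.95 = $3,307.20
Oct 15, 213 sold [FIFO — oldest first]: 89 @ $14.95 + 124 @ $18.80 = $3,661.75
Total COGS = $2,253.60 + $6,029.15 + $3,307.20 + $3,661.75 = $15,251.70
Ending inventory: 78 @ $18.80 = $1,466.40
Check: goods available $16,718.10 = COGS $15,251.70 + ending $1,466.40

Ending inventory = $1,466.40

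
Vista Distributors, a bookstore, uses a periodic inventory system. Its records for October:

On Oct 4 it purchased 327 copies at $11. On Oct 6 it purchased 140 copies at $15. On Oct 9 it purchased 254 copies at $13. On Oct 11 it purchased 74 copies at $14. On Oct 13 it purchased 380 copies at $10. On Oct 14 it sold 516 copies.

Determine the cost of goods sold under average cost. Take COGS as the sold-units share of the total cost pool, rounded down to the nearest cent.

COGS = $6,075.62

Oct 14, sell 516: 516/1175 × $13,835.00 → $6,075.62
Ending inventory (cost pool remaining) = $7,759.38
Check: goods available $13,835.00 = COGS $6,075.62 + ending $7,759.38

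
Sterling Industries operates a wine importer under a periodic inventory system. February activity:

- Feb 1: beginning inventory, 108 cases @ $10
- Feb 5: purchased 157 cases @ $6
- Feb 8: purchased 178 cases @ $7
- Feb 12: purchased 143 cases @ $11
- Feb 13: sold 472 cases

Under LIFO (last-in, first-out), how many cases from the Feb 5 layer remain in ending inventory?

Feb 13, 472 sold [LIFO — newest first]: 143 @ $11 + 178 @ $7 + 151 @ $6 = $3,725
Ending inventory: 108 @ $10 + 6 @ $6 = $1,116
Check: goods available $4,841 = COGS $3,725 + ending $1,116

6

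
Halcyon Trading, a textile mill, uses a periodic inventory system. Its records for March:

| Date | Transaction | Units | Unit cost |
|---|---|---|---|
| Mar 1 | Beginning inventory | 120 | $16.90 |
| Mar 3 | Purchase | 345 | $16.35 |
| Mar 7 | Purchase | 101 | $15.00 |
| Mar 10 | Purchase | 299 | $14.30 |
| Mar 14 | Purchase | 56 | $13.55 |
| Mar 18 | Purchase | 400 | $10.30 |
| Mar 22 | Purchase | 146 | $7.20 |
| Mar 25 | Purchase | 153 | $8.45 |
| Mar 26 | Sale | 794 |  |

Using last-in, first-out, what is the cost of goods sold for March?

COGS = $7,780.55

Mar 26, 794 sold [LIFO — newest first]: 153 @ $8.45 + 146 @ $7.20 + 400 @ $10.30 + 56 @ $13.55 + 39 @ $14.30 = $7,780.55
Ending inventory: 120 @ $16.90 + 345 @ $16.35 + 101 @ $15.00 + 260 @ $14.30 = $12,901.75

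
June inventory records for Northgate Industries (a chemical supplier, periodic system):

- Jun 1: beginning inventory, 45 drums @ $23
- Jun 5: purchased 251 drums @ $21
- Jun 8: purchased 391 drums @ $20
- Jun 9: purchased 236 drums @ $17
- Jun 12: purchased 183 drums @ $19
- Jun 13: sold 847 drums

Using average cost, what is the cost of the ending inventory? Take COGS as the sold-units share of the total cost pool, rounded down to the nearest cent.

Ending inventory = $5,061.75

Jun 13, sell 847: 847/1106 × $21,615.00 → $16,553.25
Ending inventory (cost pool remaining) = $5,061.75
Check: goods available $21,615.00 = COGS $16,553.25 + ending $5,061.75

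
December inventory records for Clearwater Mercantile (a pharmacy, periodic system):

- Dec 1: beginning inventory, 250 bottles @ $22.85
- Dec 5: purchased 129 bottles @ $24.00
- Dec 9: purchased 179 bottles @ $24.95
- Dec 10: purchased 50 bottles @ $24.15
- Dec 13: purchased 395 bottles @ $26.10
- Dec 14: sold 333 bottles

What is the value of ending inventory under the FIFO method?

Ending inventory = $17,087.05

Dec 14, 333 sold [FIFO — oldest first]: 250 @ $22.85 + 83 @ $24.00 = $7,704.50
Ending inventory: 46 @ $24.00 + 179 @ $24.95 + 50 @ $24.15 + 395 @ $26.10 = $17,087.05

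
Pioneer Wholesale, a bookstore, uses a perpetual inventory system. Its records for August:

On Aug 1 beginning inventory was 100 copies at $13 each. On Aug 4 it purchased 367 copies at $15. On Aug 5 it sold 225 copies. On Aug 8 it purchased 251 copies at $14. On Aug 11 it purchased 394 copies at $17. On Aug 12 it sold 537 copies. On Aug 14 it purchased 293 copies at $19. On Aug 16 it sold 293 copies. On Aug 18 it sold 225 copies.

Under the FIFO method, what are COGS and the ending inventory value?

COGS = $20,209; ending inventory = $2,375

Aug 5, 225 sold [FIFO — oldest first]: 100 @ $13 + 125 @ $15 = $3,175
Aug 12, 537 sold [FIFO — oldest first]: 242 @ $15 + 251 @ $14 + 44 @ $17 = $7,892
Aug 16, 293 sold [FIFO — oldest first]: 293 @ $17 = $4,981
Aug 18, 225 sold [FIFO — oldest first]: 57 @ $17 + 168 @ $19 = $4,161
Total COGS = $3,175 + $7,892 + $4,981 + $4,161 = $20,209
Ending inventory: 125 @ $19 = $2,375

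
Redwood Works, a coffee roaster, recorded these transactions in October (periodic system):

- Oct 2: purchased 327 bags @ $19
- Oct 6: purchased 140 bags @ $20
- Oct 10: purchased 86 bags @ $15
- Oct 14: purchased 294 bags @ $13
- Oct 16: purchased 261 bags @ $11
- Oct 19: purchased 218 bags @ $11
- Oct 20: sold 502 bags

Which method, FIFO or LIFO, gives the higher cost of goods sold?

FIFO COGS: 327 @ $19 + 140 @ $20 + 35 @ $15 = $9,538
LIFO COGS: 218 @ $11 + 261 @ $11 + 23 @ $13 = $5,568

FIFO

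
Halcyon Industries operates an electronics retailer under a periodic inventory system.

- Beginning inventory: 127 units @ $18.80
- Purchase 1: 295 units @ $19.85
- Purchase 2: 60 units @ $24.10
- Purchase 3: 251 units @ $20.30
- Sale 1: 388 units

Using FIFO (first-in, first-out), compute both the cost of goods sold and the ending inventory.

Sale 1 (388) [FIFO — oldest first]: 127 @ $18.80 + 261 @ $19.85 = $7,568.45
Ending inventory: 34 @ $19.85 + 60 @ $24.10 + 251 @ $20.30 = $7,216.20
Check: goods available $14,784.65 = COGS $7,568.45 + ending $7,216.20

COGS = $7,568.45; ending inventory = $7,216.20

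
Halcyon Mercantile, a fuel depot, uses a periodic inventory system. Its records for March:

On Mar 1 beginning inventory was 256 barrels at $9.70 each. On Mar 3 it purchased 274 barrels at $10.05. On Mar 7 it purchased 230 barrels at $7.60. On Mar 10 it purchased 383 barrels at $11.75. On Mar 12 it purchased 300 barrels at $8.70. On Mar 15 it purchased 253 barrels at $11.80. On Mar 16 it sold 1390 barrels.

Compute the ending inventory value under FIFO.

Mar 16, 1390 sold [FIFO — oldest first]: 256 @ $9.70 + 274 @ $10.05 + 230 @ $7.60 + 383 @ $11.75 + 247 @ $8.70 = $13,634.05
Ending inventory: 53 @ $8.70 + 253 @ $11.80 = $3,446.50
Check: goods available $17,080.55 = COGS $13,634.05 + ending $3,446.50

Ending inventory = $3,446.50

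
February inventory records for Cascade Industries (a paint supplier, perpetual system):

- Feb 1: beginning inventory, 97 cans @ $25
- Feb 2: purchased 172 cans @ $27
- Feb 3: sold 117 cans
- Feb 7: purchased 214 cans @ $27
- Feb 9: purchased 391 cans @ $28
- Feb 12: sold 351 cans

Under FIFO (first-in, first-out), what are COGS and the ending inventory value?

Feb 3, 117 sold [FIFO — oldest first]: 97 @ $25 + 20 @ $27 = $2,965
Feb 12, 351 sold [FIFO — oldest first]: 152 @ $27 + 199 @ $27 = $9,477
Total COGS = $2,965 + $9,477 = $12,442
Ending inventory: 15 @ $27 + 391 @ $28 = $11,353
Check: goods available $23,795 = COGS $12,442 + ending $11,353

COGS = $12,442; ending inventory = $11,353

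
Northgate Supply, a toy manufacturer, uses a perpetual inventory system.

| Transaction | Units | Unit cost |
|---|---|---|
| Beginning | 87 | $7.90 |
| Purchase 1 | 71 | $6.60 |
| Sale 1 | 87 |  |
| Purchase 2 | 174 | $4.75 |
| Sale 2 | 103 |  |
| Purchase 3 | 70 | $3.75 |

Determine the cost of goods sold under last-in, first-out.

COGS = $1,084.25

Sale 1 (87) [LIFO — newest first]: 71 @ $6.60 + 16 @ $7.90 = $595.00
Sale 2 (103) [LIFO — newest first]: 103 @ $4.75 = $489.25
Total COGS = $595.00 + $489.25 = $1,084.25
Ending inventory: 71 @ $7.90 + 71 @ $4.75 + 70 @ $3.75 = $1,160.65
Check: goods available $2,244.90 = COGS $1,084.25 + ending $1,160.65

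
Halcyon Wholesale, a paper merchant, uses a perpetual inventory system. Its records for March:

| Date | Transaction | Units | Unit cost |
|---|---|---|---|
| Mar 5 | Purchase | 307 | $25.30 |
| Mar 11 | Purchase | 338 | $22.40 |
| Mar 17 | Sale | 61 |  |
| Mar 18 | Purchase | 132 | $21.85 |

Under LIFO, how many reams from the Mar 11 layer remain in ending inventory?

277

Mar 17, 61 sold [LIFO — newest first]: 61 @ $22.40 = $1,366.40
Ending inventory: 307 @ $25.30 + 277 @ $22.40 + 132 @ $21.85 = $16,856.10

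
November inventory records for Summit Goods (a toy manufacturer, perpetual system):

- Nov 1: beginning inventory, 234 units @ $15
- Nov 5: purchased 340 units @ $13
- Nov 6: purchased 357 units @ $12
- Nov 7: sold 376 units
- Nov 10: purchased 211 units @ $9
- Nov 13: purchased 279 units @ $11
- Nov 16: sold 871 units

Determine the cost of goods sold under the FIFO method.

COGS = $15,268

Nov 7, 376 sold [FIFO — oldest first]: 234 @ $15 + 142 @ $13 = $5,356
Nov 16, 871 sold [FIFO — oldest first]: 198 @ $13 + 357 @ $12 + 211 @ $9 + 105 @ $11 = $9,912
Total COGS = $5,356 + $9,912 = $15,268
Ending inventory: 174 @ $11 = $1,914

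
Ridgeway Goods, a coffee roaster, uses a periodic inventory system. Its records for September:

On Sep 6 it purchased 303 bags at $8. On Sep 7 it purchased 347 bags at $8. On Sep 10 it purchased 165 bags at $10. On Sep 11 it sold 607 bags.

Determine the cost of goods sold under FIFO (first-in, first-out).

Sep 11, 607 sold [FIFO — oldest first]: 303 @ $8 + 304 @ $8 = $4,856
Ending inventory: 43 @ $8 + 165 @ $10 = $1,994
Check: goods available $6,850 = COGS $4,856 + ending $1,994

COGS = $4,856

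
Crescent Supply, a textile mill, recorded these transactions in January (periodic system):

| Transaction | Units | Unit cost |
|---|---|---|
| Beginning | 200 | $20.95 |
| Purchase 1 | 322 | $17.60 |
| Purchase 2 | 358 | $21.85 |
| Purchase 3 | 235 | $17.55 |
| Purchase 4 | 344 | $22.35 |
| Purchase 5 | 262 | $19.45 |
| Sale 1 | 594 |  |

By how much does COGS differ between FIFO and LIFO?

FIFO COGS: 200 @ $20.95 + 322 @ $17.60 + 72 @ $21.85 = $11,430.40
LIFO COGS: 262 @ $19.45 + 332 @ $22.35 = $12,516.10
Difference = |$11,430.40 − $12,516.10| = $1,085.70

$1,085.70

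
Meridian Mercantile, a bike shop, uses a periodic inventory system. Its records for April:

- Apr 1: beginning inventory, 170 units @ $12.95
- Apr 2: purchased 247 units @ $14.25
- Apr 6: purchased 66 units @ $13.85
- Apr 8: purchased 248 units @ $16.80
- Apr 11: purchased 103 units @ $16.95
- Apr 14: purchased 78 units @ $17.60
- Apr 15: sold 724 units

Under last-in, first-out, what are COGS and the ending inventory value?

Apr 15, 724 sold [LIFO — newest first]: 78 @ $17.60 + 103 @ $16.95 + 248 @ $16.80 + 66 @ $13.85 + 229 @ $14.25 = $11,462.40
Ending inventory: 170 @ $12.95 + 18 @ $14.25 = $2,458.00
Check: goods available $13,920.40 = COGS $11,462.40 + ending $2,458.00

COGS = $11,462.40; ending inventory = $2,458.00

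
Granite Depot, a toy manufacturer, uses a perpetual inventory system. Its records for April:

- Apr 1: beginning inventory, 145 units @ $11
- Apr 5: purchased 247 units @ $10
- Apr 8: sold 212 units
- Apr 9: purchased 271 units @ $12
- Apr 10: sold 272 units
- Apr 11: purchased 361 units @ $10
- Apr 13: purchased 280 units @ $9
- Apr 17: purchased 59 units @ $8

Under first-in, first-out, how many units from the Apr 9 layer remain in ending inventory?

179

Apr 8, 212 sold [FIFO — oldest first]: 145 @ $11 + 67 @ $10 = $2,265
Apr 10, 272 sold [FIFO — oldest first]: 180 @ $10 + 92 @ $12 = $2,904
Total COGS = $2,265 + $2,904 = $5,169
Ending inventory: 179 @ $12 + 361 @ $10 + 280 @ $9 + 59 @ $8 = $8,750
Check: goods available $13,919 = COGS $5,169 + ending $8,750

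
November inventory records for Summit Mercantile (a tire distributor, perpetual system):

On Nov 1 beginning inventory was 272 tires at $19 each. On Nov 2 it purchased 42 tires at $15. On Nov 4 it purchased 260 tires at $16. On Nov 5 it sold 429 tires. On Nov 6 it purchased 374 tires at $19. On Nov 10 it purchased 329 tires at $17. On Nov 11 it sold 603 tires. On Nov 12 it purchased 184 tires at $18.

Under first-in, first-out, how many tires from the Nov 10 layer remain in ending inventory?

245

Nov 5, 429 sold [FIFO — oldest first]: 272 @ $19 + 42 @ $15 + 115 @ $16 = $7,638
Nov 11, 603 sold [FIFO — oldest first]: 145 @ $16 + 374 @ $19 + 84 @ $17 = $10,854
Total COGS = $7,638 + $10,854 = $18,492
Ending inventory: 245 @ $17 + 184 @ $18 = $7,477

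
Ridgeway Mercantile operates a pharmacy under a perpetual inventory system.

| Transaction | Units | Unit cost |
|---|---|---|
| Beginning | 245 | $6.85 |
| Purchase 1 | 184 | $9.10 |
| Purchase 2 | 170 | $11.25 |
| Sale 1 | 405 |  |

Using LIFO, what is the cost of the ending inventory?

Ending inventory = $1,328.90

Sale 1 (405) [LIFO — newest first]: 170 @ $11.25 + 184 @ $9.10 + 51 @ $6.85 = $3,936.25
Ending inventory: 194 @ $6.85 = $1,328.90
Check: goods available $5,265.15 = COGS $3,936.25 + ending $1,328.90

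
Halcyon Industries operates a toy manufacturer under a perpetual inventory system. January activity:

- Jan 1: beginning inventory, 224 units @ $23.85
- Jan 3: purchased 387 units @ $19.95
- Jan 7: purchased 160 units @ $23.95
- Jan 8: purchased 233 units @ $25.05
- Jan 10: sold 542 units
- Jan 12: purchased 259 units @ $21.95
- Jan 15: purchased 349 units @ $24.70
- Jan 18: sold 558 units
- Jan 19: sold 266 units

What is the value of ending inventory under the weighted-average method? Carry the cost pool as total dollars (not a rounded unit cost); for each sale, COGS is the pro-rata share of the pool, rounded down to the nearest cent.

After Jan 1: 224 on hand, pool $5,342.40 (≈ $23.8500 each)
After Jan 3: 611 on hand, pool $13,063.05 (≈ $21.3798 each)
After Jan 7: 771 on hand, pool $16,895.05 (≈ $21.9132 each)
After Jan 8: 1004 on hand, pool $22,731.70 (≈ $22.6411 each)
Jan 10, sell 542: 542/1004 × $22,731.70 → $12,271.49
After Jan 12: 721 on hand, pool $16,145.26 (≈ $22.3929 each)
After Jan 15: 1070 on hand, pool $24,765.56 (≈ $23.1454 each)
Jan 18, sell 558: 558/1070 × $24,765.56 → $12,915.12
Jan 19, sell 266: 266/512 × $11,850.44 → $6,156.67
Total COGS = $12,271.49 + $12,915.12 + $6,156.67 = $31,343.28
Ending inventory (cost pool remaining) = $5,693.77

Ending inventory = $5,693.77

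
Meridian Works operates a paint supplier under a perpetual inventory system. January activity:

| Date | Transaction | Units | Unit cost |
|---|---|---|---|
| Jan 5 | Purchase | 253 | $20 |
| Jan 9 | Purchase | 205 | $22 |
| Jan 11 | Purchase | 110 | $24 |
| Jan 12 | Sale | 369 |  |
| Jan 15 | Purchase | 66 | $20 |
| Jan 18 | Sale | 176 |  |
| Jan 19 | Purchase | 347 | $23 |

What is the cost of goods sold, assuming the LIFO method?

Jan 12, 369 sold [LIFO — newest first]: 110 @ $24 + 205 @ $22 + 54 @ $20 = $8,230
Jan 18, 176 sold [LIFO — newest first]: 66 @ $20 + 110 @ $20 = $3,520
Total COGS = $8,230 + $3,520 = $11,750
Ending inventory: 89 @ $20 + 347 @ $23 = $9,761
Check: goods available $21,511 = COGS $11,750 + ending $9,761

COGS = $11,750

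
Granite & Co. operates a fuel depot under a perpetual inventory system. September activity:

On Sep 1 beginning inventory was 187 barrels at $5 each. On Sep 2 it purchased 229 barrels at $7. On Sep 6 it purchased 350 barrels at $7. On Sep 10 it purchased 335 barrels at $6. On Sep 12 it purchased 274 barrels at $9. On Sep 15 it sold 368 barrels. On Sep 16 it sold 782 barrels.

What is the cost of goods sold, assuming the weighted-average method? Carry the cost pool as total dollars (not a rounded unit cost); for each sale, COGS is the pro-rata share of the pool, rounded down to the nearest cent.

COGS = $7,915.34

After Sep 1: 187 on hand, pool $935.00 (≈ $5.0000 each)
After Sep 2: 416 on hand, pool $2,538.00 (≈ $6.1010 each)
After Sep 6: 766 on hand, pool $4,988.00 (≈ $6.5117 each)
After Sep 10: 1101 on hand, pool $6,998.00 (≈ $6.3560 each)
After Sep 12: 1375 on hand, pool $9,464.00 (≈ $6.8829 each)
Sep 15, sell 368: 368/1375 × $9,464.00 → $2,532.91
Sep 16, sell 782: 782/1007 × $6,931.09 → $5,382.43
Total COGS = $2,532.91 + $5,382.43 = $7,915.34
Ending inventory (cost pool remaining) = $1,548.66
Check: goods available $9,464.00 = COGS $7,915.34 + ending $1,548.66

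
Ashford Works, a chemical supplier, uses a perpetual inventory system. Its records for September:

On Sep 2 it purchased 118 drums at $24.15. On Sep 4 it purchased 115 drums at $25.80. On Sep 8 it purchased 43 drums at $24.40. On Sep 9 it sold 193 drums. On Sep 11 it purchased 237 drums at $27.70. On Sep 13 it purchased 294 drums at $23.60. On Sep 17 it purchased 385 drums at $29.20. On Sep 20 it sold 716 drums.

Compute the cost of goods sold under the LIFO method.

COGS = $24,066.75

Sep 9, 193 sold [LIFO — newest first]: 43 @ $24.40 + 115 @ $25.80 + 35 @ $24.15 = $4,861.45
Sep 20, 716 sold [LIFO — newest first]: 385 @ $29.20 + 294 @ $23.60 + 37 @ $27.70 = $19,205.30
Total COGS = $4,861.45 + $19,205.30 = $24,066.75
Ending inventory: 83 @ $24.15 + 200 @ $27.70 = $7,544.45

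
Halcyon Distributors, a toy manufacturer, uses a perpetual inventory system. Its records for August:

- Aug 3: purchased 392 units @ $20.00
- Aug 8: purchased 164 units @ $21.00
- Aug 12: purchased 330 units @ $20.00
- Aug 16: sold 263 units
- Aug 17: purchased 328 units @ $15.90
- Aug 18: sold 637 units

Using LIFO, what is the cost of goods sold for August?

Aug 16, 263 sold [LIFO — newest first]: 263 @ $20.00 = $5,260.00
Aug 18, 637 sold [LIFO — newest first]: 328 @ $15.90 + 67 @ $20.00 + 164 @ $21.00 + 78 @ $20.00 = $11,559.20
Total COGS = $5,260.00 + $11,559.20 = $16,819.20
Ending inventory: 314 @ $20.00 = $6,280.00
Check: goods available $23,099.20 = COGS $16,819.20 + ending $6,280.00

COGS = $16,819.20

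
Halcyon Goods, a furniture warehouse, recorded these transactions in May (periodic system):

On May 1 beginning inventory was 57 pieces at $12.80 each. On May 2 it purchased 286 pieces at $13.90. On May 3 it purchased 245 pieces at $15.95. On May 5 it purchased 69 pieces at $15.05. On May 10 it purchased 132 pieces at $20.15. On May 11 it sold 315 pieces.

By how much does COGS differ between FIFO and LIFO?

$1,200.75

FIFO COGS: 57 @ $12.80 + 258 @ $13.90 = $4,315.80
LIFO COGS: 132 @ $20.15 + 69 @ $15.05 + 114 @ $15.95 = $5,516.55
Difference = |$4,315.80 − $5,516.55| = $1,200.75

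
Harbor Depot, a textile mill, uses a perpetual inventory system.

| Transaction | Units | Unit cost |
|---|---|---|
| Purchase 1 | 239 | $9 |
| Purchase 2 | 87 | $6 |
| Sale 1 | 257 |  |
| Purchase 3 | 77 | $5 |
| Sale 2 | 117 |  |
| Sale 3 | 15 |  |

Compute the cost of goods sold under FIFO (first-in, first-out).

COGS = $2,988

Sale 1 (257) [FIFO — oldest first]: 239 @ $9 + 18 @ $6 = $2,259
Sale 2 (117) [FIFO — oldest first]: 69 @ $6 + 48 @ $5 = $654
Sale 3 (15) [FIFO — oldest first]: 15 @ $5 = $75
Total COGS = $2,259 + $654 + $75 = $2,988
Ending inventory: 14 @ $5 = $70
Check: goods available $3,058 = COGS $2,988 + ending $70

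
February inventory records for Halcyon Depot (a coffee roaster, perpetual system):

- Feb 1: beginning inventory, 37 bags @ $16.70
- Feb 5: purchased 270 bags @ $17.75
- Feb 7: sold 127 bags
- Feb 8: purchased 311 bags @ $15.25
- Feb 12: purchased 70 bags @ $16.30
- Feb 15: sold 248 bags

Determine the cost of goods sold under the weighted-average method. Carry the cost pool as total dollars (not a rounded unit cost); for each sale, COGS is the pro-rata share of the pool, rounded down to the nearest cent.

COGS = $6,241.52

After Feb 1: 37 on hand, pool $617.90 (≈ $16.7000 each)
After Feb 5: 307 on hand, pool $5,410.40 (≈ $17.6235 each)
Feb 7, sell 127: 127/307 × $5,410.40 → $2,238.17
After Feb 8: 491 on hand, pool $7,914.98 (≈ $16.1201 each)
After Feb 12: 561 on hand, pool $9,055.98 (≈ $16.1426 each)
Feb 15, sell 248: 248/561 × $9,055.98 → $4,003.35
Total COGS = $2,238.17 + $4,003.35 = $6,241.52
Ending inventory (cost pool remaining) = $5,052.63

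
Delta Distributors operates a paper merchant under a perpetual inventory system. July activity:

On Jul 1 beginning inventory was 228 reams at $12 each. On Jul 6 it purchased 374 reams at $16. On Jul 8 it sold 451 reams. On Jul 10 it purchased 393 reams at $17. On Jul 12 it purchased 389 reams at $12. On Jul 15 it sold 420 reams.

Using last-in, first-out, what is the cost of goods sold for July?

COGS = $12,103

Jul 8, 451 sold [LIFO — newest first]: 374 @ $16 + 77 @ $12 = $6,908
Jul 15, 420 sold [LIFO — newest first]: 389 @ $12 + 31 @ $17 = $5,195
Total COGS = $6,908 + $5,195 = $12,103
Ending inventory: 151 @ $12 + 362 @ $17 = $7,966
Check: goods available $20,069 = COGS $12,103 + ending $7,966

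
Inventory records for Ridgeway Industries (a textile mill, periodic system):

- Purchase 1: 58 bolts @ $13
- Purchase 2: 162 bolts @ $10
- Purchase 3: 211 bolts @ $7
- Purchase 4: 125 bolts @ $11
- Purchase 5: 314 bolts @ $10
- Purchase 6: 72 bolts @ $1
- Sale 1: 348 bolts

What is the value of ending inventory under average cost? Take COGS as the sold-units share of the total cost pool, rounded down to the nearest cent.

Ending inventory = $5,320.78

Sale 1, sell 348: 348/942 × $8,438.00 → $3,117.22
Ending inventory (cost pool remaining) = $5,320.78
Check: goods available $8,438.00 = COGS $3,117.22 + ending $5,320.78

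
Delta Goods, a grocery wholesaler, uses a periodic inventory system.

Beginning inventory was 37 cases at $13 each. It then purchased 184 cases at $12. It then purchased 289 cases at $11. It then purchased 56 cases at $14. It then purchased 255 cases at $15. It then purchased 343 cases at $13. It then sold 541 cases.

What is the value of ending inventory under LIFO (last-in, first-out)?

Sale 1 (541) [LIFO — newest first]: 343 @ $13 + 198 @ $15 = $7,429
Ending inventory: 37 @ $13 + 184 @ $12 + 289 @ $11 + 56 @ $14 + 57 @ $15 = $7,507

Ending inventory = $7,507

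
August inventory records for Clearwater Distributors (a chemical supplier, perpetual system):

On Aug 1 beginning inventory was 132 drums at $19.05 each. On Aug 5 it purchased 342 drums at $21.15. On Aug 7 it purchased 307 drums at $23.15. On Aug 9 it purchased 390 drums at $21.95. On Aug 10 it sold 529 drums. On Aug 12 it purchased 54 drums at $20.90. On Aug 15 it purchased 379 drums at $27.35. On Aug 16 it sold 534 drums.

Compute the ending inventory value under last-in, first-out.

Aug 10, 529 sold [LIFO — newest first]: 390 @ $21.95 + 139 @ $23.15 = $11,778.35
Aug 16, 534 sold [LIFO — newest first]: 379 @ $27.35 + 54 @ $20.90 + 101 @ $23.15 = $13,832.40
Total COGS = $11,778.35 + $13,832.40 = $25,610.75
Ending inventory: 132 @ $19.05 + 342 @ $21.15 + 67 @ $23.15 = $11,298.95

Ending inventory = $11,298.95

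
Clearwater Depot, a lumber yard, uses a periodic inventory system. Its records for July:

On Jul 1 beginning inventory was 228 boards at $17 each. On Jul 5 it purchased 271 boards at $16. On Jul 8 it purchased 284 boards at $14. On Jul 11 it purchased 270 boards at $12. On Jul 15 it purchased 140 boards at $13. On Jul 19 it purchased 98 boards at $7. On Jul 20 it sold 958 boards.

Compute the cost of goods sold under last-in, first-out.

Jul 20, 958 sold [LIFO — newest first]: 98 @ $7 + 140 @ $13 + 270 @ $12 + 284 @ $14 + 166 @ $16 = $12,378
Ending inventory: 228 @ $17 + 105 @ $16 = $5,556
Check: goods available $17,934 = COGS $12,378 + ending $5,556

COGS = $12,378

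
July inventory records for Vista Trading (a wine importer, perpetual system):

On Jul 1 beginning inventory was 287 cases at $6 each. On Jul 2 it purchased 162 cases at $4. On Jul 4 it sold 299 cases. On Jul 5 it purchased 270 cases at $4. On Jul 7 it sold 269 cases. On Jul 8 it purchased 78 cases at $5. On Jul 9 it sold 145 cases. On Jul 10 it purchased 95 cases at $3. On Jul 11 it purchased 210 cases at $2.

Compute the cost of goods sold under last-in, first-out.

Jul 4, 299 sold [LIFO — newest first]: 162 @ $4 + 137 @ $6 = $1,470
Jul 7, 269 sold [LIFO — newest first]: 269 @ $4 = $1,076
Jul 9, 145 sold [LIFO — newest first]: 78 @ $5 + 1 @ $4 + 66 @ $6 = $790
Total COGS = $1,470 + $1,076 + $790 = $3,336
Ending inventory: 84 @ $6 + 95 @ $3 + 210 @ $2 = $1,209
Check: goods available $4,545 = COGS $3,336 + ending $1,209

COGS = $3,336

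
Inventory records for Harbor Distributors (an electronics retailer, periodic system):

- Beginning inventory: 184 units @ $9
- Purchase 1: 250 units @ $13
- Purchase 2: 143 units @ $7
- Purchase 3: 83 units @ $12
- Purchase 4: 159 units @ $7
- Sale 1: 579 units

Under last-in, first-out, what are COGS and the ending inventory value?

Sale 1 (579) [LIFO — newest first]: 159 @ $7 + 83 @ $12 + 143 @ $7 + 194 @ $13 = $5,632
Ending inventory: 184 @ $9 + 56 @ $13 = $2,384
Check: goods available $8,016 = COGS $5,632 + ending $2,384

COGS = $5,632; ending inventory = $2,384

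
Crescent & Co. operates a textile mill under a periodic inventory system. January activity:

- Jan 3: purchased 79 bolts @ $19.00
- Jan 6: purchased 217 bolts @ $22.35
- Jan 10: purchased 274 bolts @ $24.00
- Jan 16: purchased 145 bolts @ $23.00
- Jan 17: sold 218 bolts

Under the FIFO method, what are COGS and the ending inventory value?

COGS = $4,607.65; ending inventory = $11,654.30

Jan 17, 218 sold [FIFO — oldest first]: 79 @ $19.00 + 139 @ $22.35 = $4,607.65
Ending inventory: 78 @ $22.35 + 274 @ $24.00 + 145 @ $23.00 = $11,654.30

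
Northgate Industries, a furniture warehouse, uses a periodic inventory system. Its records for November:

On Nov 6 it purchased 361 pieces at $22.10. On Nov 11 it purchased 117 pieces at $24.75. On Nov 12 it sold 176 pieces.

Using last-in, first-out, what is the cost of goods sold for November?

Nov 12, 176 sold [LIFO — newest first]: 117 @ $24.75 + 59 @ $22.10 = $4,199.65
Ending inventory: 302 @ $22.10 = $6,674.20

COGS = $4,199.65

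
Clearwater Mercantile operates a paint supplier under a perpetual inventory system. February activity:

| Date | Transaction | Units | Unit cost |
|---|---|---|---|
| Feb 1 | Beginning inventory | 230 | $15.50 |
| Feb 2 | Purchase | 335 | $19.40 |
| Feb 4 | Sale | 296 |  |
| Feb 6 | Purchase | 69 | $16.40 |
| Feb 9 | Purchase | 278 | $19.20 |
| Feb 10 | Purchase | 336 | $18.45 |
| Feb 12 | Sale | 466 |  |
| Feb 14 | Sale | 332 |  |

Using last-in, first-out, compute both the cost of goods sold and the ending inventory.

COGS = $20,345.40; ending inventory = $2,387.00

Feb 4, 296 sold [LIFO — newest first]: 296 @ $19.40 = $5,742.40
Feb 12, 466 sold [LIFO — newest first]: 336 @ $18.45 + 130 @ $19.20 = $8,695.20
Feb 14, 332 sold [LIFO — newest first]: 148 @ $19.20 + 69 @ $16.40 + 39 @ $19.40 + 76 @ $15.50 = $5,907.80
Total COGS = $5,742.40 + $8,695.20 + $5,907.80 = $20,345.40
Ending inventory: 154 @ $15.50 = $2,387.00
Check: goods available $22,732.40 = COGS $20,345.40 + ending $2,387.00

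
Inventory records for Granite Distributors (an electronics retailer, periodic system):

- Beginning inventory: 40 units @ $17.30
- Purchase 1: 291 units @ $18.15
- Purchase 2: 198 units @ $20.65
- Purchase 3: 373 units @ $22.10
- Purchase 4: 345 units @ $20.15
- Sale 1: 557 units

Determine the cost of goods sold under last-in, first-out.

Sale 1 (557) [LIFO — newest first]: 345 @ $20.15 + 212 @ $22.10 = $11,636.95
Ending inventory: 40 @ $17.30 + 291 @ $18.15 + 198 @ $20.65 + 161 @ $22.10 = $13,620.45

COGS = $11,636.95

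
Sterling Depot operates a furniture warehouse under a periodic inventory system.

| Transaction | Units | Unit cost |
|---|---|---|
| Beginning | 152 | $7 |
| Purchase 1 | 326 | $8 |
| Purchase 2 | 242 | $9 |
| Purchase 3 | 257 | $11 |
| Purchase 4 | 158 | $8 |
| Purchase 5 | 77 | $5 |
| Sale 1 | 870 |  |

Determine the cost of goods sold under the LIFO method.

COGS = $7,742

Sale 1 (870) [LIFO — newest first]: 77 @ $5 + 158 @ $8 + 257 @ $11 + 242 @ $9 + 136 @ $8 = $7,742
Ending inventory: 152 @ $7 + 190 @ $8 = $2,584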